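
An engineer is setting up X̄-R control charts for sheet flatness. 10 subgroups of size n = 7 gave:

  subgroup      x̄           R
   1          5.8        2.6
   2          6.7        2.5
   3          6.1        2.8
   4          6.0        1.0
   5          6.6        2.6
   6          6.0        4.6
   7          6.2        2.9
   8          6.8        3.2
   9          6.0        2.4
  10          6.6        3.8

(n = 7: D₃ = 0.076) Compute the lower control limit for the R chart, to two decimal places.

0.22

R̄ = (2.6 + 2.5 + 2.8 + 1.0 + 2.6 + 4.6 + 2.9 + 3.2 + 2.4 + 3.8) / 10 = 28.4000 / 10 = 2.8400
LCL_R = D₃·R̄ = 0.076 × 2.8400 = 0.2158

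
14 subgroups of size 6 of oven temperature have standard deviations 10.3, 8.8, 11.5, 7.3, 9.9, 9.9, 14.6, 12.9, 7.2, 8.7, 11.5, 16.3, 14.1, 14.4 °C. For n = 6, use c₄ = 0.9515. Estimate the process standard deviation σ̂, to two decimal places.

11.82

s̄ = (10.3 + 8.8 + 11.5 + 7.3 + 9.9 + 9.9 + 14.6 + 12.9 + 7.2 + 8.7 + 11.5 + 16.3 + 14.1 + 14.4) / 14 = 11.2429
σ̂ = s̄ / c₄ = 11.2429 / 0.9515 = 11.8159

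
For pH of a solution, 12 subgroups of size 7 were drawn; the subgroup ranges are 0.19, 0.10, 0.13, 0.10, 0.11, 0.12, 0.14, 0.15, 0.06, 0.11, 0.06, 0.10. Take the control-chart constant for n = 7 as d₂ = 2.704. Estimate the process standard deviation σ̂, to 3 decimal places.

R̄ = (0.19 + 0.10 + 0.13 + 0.10 + 0.11 + 0.12 + 0.14 + 0.15 + 0.06 + 0.11 + 0.06 + 0.10) / 12 = 0.1142
σ̂ = R̄ / d₂ = 0.1142 / 2.704 = 0.0422

0.042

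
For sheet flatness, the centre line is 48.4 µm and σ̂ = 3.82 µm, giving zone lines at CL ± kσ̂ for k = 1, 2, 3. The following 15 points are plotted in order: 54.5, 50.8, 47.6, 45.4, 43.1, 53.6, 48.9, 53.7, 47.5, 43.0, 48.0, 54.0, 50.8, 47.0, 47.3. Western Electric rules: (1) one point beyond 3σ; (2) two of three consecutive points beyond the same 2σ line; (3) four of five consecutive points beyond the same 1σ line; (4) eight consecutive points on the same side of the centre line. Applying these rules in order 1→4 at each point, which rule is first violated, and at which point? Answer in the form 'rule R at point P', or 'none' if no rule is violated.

Zone of each point (C = within 1σ̂, B = 1σ̂–2σ̂, A = 2σ̂–3σ̂, * = beyond 3σ̂; sign = side of CL): 1:+B, 2:+C, 3:-C, 4:-C, 5:-B, 6:+B, 7:+C, 8:+B, 9:-C, 10:-B, 11:-C, 12:+B, 13:+C, 14:-C, 15:-C
No rule fires across all 15 points.

none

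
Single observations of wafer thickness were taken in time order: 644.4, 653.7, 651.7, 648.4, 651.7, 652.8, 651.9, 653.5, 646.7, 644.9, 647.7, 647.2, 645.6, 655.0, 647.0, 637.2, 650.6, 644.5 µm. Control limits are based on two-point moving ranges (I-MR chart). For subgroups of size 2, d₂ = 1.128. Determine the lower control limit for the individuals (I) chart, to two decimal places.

X̄ = (644.4 + 653.7 + 651.7 + 648.4 + 651.7 + 652.8 + 651.9 + 653.5 + 646.7 + 644.9 + 647.7 + 647.2 + 645.6 + 655.0 + 647.0 + 637.2 + 650.6 + 644.5) / 18 = 648.5833
Moving ranges: 9.3, 2.0, 3.3, 3.3, 1.1, 0.9, 1.6, 6.8, 1.8, 2.8, 0.5, 1.6, 9.4, 8.0, 9.8, 13.4, 6.1; M̄R̄ = 81.7000 / 17 = 4.8059
LCL = X̄ − 3·M̄R̄/d₂ = 648.5833 − 3 × 4.8059 / 1.128 = 635.8017

635.80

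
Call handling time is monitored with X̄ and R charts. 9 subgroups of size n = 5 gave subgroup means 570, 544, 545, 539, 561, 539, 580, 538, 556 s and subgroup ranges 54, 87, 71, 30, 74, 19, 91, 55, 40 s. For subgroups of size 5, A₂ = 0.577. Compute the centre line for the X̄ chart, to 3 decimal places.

552.444

X̄̄ = (570 + 544 + 545 + 539 + 561 + 539 + 580 + 538 + 556) / 9 = 4972.0000 / 9 = 552.4444
CL = X̄̄ = 552.4444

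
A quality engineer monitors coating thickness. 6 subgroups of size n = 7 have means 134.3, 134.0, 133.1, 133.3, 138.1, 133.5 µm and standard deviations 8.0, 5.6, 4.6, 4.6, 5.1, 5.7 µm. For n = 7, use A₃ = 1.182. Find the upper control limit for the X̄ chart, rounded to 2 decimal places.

141.00

X̄̄ = (134.3 + 134.0 + 133.1 + 133.3 + 138.1 + 133.5) / 6 = 134.3833
s̄ = (8.0 + 5.6 + 4.6 + 4.6 + 5.1 + 5.7) / 6 = 5.6000
UCL = X̄̄ + A₃·s̄ = 134.3833 + 1.182 × 5.6000 = 141.0025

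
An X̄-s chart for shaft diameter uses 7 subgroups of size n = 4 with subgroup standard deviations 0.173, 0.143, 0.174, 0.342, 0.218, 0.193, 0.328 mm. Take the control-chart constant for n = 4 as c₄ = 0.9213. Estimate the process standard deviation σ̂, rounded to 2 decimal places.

0.24

s̄ = (0.173 + 0.143 + 0.174 + 0.342 + 0.218 + 0.193 + 0.328) / 7 = 0.2244
σ̂ = s̄ / c₄ = 0.2244 / 0.9213 = 0.2436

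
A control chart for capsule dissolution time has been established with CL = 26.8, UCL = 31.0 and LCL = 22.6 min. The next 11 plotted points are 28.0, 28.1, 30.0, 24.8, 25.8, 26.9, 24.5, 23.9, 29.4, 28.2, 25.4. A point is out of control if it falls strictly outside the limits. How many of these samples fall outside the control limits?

All 11 points lie within [22.6, 31.0].

0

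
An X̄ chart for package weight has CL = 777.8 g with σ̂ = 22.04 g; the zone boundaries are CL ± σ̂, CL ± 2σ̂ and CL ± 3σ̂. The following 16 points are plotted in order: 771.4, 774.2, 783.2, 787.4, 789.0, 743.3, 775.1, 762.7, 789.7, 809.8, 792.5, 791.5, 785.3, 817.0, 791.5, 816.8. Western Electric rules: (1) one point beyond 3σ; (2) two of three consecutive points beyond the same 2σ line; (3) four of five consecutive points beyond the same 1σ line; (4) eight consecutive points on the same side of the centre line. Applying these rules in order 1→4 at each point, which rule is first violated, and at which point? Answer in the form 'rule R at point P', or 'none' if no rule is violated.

Zone of each point (C = within 1σ̂, B = 1σ̂–2σ̂, A = 2σ̂–3σ̂, * = beyond 3σ̂; sign = side of CL): 1:-C, 2:-C, 3:+C, 4:+C, 5:+C, 6:-B, 7:-C, 8:-C, 9:+C, 10:+B, 11:+C, 12:+C, 13:+C, 14:+B, 15:+C, 16:+B
Rule 4 (eight consecutive points on the same side of the centre line) is satisfied at point 16.

rule 4 at point 16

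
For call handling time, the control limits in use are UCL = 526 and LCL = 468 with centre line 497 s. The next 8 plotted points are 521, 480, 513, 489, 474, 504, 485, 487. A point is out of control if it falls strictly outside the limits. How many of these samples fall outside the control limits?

0

All 8 points lie within [468, 526].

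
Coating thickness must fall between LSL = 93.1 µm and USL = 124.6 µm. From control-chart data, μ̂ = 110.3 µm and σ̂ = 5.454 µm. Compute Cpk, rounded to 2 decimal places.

0.87

Cpu = (USL − μ̂) / (3σ̂) = (124.6 − 110.3) / (3 × 5.454) = 0.8740; Cpl = (μ̂ − LSL) / (3σ̂) = (110.3 − 93.1) / (3 × 5.454) = 1.0512; Cpk = min(Cpu, Cpl) = 0.8740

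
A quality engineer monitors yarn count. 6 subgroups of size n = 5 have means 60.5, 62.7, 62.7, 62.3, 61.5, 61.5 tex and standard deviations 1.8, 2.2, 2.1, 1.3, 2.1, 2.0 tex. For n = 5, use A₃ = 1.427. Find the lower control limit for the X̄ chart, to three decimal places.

X̄̄ = (60.5 + 62.7 + 62.7 + 62.3 + 61.5 + 61.5) / 6 = 61.8667
s̄ = (1.8 + 2.2 + 2.1 + 1.3 + 2.1 + 2.0) / 6 = 1.9167
LCL = X̄̄ − A₃·s̄ = 61.8667 − 1.427 × 1.9167 = 59.1316

59.132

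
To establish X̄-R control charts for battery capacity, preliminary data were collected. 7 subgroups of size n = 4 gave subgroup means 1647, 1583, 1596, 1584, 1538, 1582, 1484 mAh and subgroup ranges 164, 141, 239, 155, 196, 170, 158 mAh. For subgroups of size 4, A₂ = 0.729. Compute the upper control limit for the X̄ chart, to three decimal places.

1700.795

X̄̄ = (1647 + 1583 + 1596 + 1584 + 1538 + 1582 + 1484) / 7 = 11014.0000 / 7 = 1573.4286
R̄ = (164 + 141 + 239 + 155 + 196 + 170 + 158) / 7 = 1223.0000 / 7 = 174.7143
UCL = X̄̄ + A₂·R̄ = 1573.4286 + 0.729 × 174.7143 = 1700.7953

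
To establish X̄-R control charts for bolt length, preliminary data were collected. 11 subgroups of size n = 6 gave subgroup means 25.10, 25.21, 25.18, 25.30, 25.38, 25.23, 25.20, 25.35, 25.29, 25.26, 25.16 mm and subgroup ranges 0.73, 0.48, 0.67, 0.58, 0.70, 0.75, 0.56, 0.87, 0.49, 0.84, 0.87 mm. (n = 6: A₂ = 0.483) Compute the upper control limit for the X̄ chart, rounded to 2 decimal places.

X̄̄ = (25.10 + 25.21 + 25.18 + 25.30 + 25.38 + 25.23 + 25.20 + 25.35 + 25.29 + 25.26 + 25.16) / 11 = 277.6600 / 11 = 25.2418
R̄ = (0.73 + 0.48 + 0.67 + 0.58 + 0.70 + 0.75 + 0.56 + 0.87 + 0.49 + 0.84 + 0.87) / 11 = 7.5400 / 11 = 0.6855
UCL = X̄̄ + A₂·R̄ = 25.2418 + 0.483 × 0.6855 = 25.5729

25.57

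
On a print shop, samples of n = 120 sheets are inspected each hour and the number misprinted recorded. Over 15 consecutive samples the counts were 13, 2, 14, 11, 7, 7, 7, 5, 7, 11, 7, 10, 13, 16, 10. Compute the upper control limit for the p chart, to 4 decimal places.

0.1511

p̄ = Σdᵢ / (k·n) = 140 / (15 × 120) = 0.07778
UCL = p̄ + 3·√(p̄(1−p̄)/n) = 0.07778 + 3 × √(0.07778×0.92222/120) = 0.07778 + 3 × 0.02445 = 0.15112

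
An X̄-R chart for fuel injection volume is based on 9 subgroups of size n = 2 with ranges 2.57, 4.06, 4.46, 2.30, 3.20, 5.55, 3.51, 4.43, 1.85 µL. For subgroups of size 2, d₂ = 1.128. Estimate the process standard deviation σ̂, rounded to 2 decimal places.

3.15

R̄ = (2.57 + 4.06 + 4.46 + 2.30 + 3.20 + 5.55 + 3.51 + 4.43 + 1.85) / 9 = 3.5478
σ̂ = R̄ / d₂ = 3.5478 / 1.128 = 3.1452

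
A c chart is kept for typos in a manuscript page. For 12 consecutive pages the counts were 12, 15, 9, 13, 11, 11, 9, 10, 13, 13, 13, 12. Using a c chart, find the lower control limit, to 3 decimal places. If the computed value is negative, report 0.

1.467

c̄ = (12 + 15 + 9 + 13 + 11 + 11 + 9 + 10 + 13 + 13 + 13 + 12) / 12 = 141 / 12 = 11.7500
LCL = c̄ − 3√c̄ = 11.7500 − 3 × 3.4278 = 1.4665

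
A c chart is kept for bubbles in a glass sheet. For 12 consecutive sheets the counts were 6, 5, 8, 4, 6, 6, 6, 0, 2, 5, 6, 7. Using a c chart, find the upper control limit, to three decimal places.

11.847

c̄ = (6 + 5 + 8 + 4 + 6 + 6 + 6 + 0 + 2 + 5 + 6 + 7) / 12 = 61 / 12 = 5.0833
UCL = c̄ + 3√c̄ = 5.0833 + 3 × √5.0833 = 5.0833 + 3 × 2.2546 = 11.8472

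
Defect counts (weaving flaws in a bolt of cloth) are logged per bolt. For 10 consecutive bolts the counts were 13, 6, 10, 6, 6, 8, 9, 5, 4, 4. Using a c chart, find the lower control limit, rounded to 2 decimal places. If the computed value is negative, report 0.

c̄ = (13 + 6 + 10 + 6 + 6 + 8 + 9 + 5 + 4 + 4) / 10 = 71 / 10 = 7.1000
LCL = c̄ − 3√c̄ = 7.1000 − 3 × 2.6646 = -0.8937 → 0 (cannot be negative)

0.00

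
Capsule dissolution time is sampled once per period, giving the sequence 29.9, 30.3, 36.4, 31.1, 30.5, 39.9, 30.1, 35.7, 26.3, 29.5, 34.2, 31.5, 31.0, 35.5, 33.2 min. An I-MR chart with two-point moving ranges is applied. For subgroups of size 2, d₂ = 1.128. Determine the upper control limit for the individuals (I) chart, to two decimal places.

44.59

X̄ = (29.9 + 30.3 + 36.4 + 31.1 + 30.5 + 39.9 + 30.1 + 35.7 + 26.3 + 29.5 + 34.2 + 31.5 + 31.0 + 35.5 + 33.2) / 15 = 32.3400
Moving ranges: 0.4, 6.1, 5.3, 0.6, 9.4, 9.8, 5.6, 9.4, 3.2, 4.7, 2.7, 0.5, 4.5, 2.3; M̄R̄ = 64.5000 / 14 = 4.6071
UCL = X̄ + 3·M̄R̄/d₂ = 32.3400 + 3 × 4.6071 / 1.128 = 44.5930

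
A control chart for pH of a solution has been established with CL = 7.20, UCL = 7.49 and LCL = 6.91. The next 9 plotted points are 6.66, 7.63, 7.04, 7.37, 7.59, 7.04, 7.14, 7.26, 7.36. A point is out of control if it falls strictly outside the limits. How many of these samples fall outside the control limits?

Compare each point to [6.91, 7.49]: sample 1 = 6.66 < LCL; sample 2 = 7.63 > UCL; sample 5 = 7.59 > UCL.

3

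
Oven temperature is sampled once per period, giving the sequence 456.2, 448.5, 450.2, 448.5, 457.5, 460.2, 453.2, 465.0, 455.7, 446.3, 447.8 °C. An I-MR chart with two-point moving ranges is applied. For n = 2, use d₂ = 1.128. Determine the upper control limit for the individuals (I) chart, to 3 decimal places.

X̄ = (456.2 + 448.5 + 450.2 + 448.5 + 457.5 + 460.2 + 453.2 + 465.0 + 455.7 + 446.3 + 447.8) / 11 = 453.5545
Moving ranges: 7.7, 1.7, 1.7, 9.0, 2.7, 7.0, 11.8, 9.3, 9.4, 1.5; M̄R̄ = 61.8000 / 10 = 6.1800
UCL = X̄ + 3·M̄R̄/d₂ = 453.5545 + 3 × 6.1800 / 1.128 = 469.9907

469.991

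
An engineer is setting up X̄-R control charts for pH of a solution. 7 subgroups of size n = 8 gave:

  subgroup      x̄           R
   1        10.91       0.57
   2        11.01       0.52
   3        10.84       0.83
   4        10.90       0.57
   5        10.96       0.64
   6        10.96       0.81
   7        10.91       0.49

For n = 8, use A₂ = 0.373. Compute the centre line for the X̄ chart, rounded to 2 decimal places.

X̄̄ = (10.91 + 11.01 + 10.84 + 10.90 + 10.96 + 10.96 + 10.91) / 7 = 76.4900 / 7 = 10.9271
CL = X̄̄ = 10.9271

10.93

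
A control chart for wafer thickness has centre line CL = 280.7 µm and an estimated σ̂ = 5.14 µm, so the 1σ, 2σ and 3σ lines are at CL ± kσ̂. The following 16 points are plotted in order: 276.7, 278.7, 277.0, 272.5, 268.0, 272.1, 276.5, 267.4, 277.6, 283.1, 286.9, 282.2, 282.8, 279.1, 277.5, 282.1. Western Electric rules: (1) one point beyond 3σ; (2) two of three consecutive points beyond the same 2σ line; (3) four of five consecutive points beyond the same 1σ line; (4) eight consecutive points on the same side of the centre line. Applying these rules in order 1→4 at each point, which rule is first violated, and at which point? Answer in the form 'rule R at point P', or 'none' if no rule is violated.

rule 3 at point 8

Zone of each point (C = within 1σ̂, B = 1σ̂–2σ̂, A = 2σ̂–3σ̂, * = beyond 3σ̂; sign = side of CL): 1:-C, 2:-C, 3:-C, 4:-B, 5:-A, 6:-B, 7:-C, 8:-A, 9:-C, 10:+C, 11:+B, 12:+C, 13:+C, 14:-C, 15:-C, 16:+C
Rule 3 (four of five consecutive points beyond the same 1σ limit) is satisfied at point 8.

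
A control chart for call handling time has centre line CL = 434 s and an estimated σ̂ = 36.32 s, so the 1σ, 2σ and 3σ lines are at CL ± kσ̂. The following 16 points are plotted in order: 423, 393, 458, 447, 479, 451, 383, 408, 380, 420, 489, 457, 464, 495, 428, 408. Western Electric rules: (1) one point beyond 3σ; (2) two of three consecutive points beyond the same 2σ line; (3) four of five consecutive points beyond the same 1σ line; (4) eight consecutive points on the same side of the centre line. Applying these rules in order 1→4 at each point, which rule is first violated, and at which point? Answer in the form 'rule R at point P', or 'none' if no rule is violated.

Zone of each point (C = within 1σ̂, B = 1σ̂–2σ̂, A = 2σ̂–3σ̂, * = beyond 3σ̂; sign = side of CL): 1:-C, 2:-B, 3:+C, 4:+C, 5:+B, 6:+C, 7:-B, 8:-C, 9:-B, 10:-C, 11:+B, 12:+C, 13:+C, 14:+B, 15:-C, 16:-C
No rule fires across all 16 points.

none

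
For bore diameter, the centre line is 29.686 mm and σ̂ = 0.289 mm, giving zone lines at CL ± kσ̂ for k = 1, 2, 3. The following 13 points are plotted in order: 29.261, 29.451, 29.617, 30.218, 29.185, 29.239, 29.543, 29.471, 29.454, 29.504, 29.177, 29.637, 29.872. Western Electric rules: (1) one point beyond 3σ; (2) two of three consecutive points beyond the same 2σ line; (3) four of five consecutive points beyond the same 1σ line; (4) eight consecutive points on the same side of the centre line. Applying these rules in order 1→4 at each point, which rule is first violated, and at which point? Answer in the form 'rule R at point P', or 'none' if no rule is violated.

Zone of each point (C = within 1σ̂, B = 1σ̂–2σ̂, A = 2σ̂–3σ̂, * = beyond 3σ̂; sign = side of CL): 1:-B, 2:-C, 3:-C, 4:+B, 5:-B, 6:-B, 7:-C, 8:-C, 9:-C, 10:-C, 11:-B, 12:-C, 13:+C
Rule 4 (eight consecutive points on the same side of the centre line) is satisfied at point 12.

rule 4 at point 12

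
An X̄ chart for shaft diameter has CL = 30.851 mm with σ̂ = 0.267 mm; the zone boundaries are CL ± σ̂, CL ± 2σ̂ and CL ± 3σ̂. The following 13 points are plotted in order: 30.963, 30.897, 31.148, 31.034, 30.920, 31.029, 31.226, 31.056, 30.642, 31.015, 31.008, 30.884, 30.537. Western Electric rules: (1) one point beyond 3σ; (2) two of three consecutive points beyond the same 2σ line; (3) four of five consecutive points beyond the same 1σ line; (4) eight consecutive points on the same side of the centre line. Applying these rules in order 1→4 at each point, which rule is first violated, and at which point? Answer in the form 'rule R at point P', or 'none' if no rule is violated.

rule 4 at point 8

Zone of each point (C = within 1σ̂, B = 1σ̂–2σ̂, A = 2σ̂–3σ̂, * = beyond 3σ̂; sign = side of CL): 1:+C, 2:+C, 3:+B, 4:+C, 5:+C, 6:+C, 7:+B, 8:+C, 9:-C, 10:+C, 11:+C, 12:+C, 13:-B
Rule 4 (eight consecutive points on the same side of the centre line) is satisfied at point 8.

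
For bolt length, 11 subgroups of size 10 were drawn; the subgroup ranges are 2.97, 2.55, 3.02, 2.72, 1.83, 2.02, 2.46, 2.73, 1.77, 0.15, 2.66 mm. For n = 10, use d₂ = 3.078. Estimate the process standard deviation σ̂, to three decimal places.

R̄ = (2.97 + 2.55 + 3.02 + 2.72 + 1.83 + 2.02 + 2.46 + 2.73 + 1.77 + 0.15 + 2.66) / 11 = 2.2618
σ̂ = R̄ / d₂ = 2.2618 / 3.078 = 0.7348

0.735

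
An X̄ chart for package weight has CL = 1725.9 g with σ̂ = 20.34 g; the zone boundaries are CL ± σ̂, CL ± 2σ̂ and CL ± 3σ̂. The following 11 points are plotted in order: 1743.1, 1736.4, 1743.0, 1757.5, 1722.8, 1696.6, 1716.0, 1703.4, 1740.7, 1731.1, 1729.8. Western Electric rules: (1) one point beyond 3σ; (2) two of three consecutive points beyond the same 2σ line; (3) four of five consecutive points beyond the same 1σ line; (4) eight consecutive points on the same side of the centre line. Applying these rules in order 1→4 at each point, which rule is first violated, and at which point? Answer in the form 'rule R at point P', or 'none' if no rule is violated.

none

Zone of each point (C = within 1σ̂, B = 1σ̂–2σ̂, A = 2σ̂–3σ̂, * = beyond 3σ̂; sign = side of CL): 1:+C, 2:+C, 3:+C, 4:+B, 5:-C, 6:-B, 7:-C, 8:-B, 9:+C, 10:+C, 11:+C
No rule fires across all 11 points.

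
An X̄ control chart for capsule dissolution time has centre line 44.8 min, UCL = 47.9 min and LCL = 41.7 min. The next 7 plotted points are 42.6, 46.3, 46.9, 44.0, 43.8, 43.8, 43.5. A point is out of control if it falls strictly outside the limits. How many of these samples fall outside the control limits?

0

All 7 points lie within [41.7, 47.9].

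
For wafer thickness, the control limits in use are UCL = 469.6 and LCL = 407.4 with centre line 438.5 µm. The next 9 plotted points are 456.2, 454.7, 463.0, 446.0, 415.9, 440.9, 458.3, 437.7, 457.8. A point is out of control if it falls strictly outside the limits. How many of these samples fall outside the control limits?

0

All 9 points lie within [407.4, 469.6].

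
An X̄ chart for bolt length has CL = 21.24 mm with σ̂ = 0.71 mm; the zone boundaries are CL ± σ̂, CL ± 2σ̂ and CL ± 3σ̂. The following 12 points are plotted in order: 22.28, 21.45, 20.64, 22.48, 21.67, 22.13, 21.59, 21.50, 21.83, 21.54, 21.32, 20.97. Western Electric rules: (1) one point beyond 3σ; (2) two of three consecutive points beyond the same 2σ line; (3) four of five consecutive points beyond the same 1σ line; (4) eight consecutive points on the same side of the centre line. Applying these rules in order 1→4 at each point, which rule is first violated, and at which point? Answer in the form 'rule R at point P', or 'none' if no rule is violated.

rule 4 at point 11

Zone of each point (C = within 1σ̂, B = 1σ̂–2σ̂, A = 2σ̂–3σ̂, * = beyond 3σ̂; sign = side of CL): 1:+B, 2:+C, 3:-C, 4:+B, 5:+C, 6:+B, 7:+C, 8:+C, 9:+C, 10:+C, 11:+C, 12:-C
Rule 4 (eight consecutive points on the same side of the centre line) is satisfied at point 11.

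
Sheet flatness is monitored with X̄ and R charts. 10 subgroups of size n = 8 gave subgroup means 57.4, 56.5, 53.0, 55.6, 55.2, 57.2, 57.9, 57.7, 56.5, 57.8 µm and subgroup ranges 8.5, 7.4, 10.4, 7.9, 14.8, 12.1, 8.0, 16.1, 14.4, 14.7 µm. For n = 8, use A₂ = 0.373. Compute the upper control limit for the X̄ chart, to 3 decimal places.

60.743

X̄̄ = (57.4 + 56.5 + 53.0 + 55.6 + 55.2 + 57.2 + 57.9 + 57.7 + 56.5 + 57.8) / 10 = 564.8000 / 10 = 56.4800
R̄ = (8.5 + 7.4 + 10.4 + 7.9 + 14.8 + 12.1 + 8.0 + 16.1 + 14.4 + 14.7) / 10 = 114.3000 / 10 = 11.4300
UCL = X̄̄ + A₂·R̄ = 56.4800 + 0.373 × 11.4300 = 60.7434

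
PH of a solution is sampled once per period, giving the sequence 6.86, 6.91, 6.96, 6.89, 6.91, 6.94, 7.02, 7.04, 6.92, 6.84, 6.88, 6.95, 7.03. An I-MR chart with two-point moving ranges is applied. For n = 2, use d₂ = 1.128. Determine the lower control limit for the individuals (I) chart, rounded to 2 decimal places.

6.78

X̄ = (6.86 + 6.91 + 6.96 + 6.89 + 6.91 + 6.94 + 7.02 + 7.04 + 6.92 + 6.84 + 6.88 + 6.95 + 7.03) / 13 = 6.9346
Moving ranges: 0.05, 0.05, 0.07, 0.02, 0.03, 0.08, 0.02, 0.12, 0.08, 0.04, 0.07, 0.08; M̄R̄ = 0.7100 / 12 = 0.0592
LCL = X̄ − 3·M̄R̄/d₂ = 6.9346 − 3 × 0.0592 / 1.128 = 6.7773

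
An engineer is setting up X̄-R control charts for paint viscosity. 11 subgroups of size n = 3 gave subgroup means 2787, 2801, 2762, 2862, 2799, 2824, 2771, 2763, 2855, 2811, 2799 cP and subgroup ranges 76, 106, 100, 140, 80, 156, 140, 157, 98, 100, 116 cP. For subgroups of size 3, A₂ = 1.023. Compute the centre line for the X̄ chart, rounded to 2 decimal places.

X̄̄ = (2787 + 2801 + 2762 + 2862 + 2799 + 2824 + 2771 + 2763 + 2855 + 2811 + 2799) / 11 = 30834.0000 / 11 = 2803.0909
CL = X̄̄ = 2803.0909

2803.09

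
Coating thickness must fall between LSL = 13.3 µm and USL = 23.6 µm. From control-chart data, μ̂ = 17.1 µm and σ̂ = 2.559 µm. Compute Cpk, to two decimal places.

Cpu = (USL − μ̂) / (3σ̂) = (23.6 − 17.1) / (3 × 2.559) = 0.8467; Cpl = (μ̂ − LSL) / (3σ̂) = (17.1 − 13.3) / (3 × 2.559) = 0.4950; Cpk = min(Cpu, Cpl) = 0.4950

0.49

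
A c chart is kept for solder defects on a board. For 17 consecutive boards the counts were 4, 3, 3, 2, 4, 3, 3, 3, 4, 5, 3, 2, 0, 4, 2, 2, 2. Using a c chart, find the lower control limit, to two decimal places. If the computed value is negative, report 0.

c̄ = (4 + 3 + 3 + 2 + 4 + 3 + 3 + 3 + 4 + 5 + 3 + 2 + 0 + 4 + 2 + 2 + 2) / 17 = 49 / 17 = 2.8824
LCL = c̄ − 3√c̄ = 2.8824 − 3 × 1.6977 = -2.2109 → 0 (cannot be negative)

0.00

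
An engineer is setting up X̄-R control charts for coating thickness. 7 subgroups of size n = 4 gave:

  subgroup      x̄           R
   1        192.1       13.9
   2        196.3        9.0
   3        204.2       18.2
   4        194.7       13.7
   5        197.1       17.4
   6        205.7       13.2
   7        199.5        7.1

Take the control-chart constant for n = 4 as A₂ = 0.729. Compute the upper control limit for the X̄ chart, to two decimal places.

X̄̄ = (192.1 + 196.3 + 204.2 + 194.7 + 197.1 + 205.7 + 199.5) / 7 = 1389.6000 / 7 = 198.5143
R̄ = (13.9 + 9.0 + 18.2 + 13.7 + 17.4 + 13.2 + 7.1) / 7 = 92.5000 / 7 = 13.2143
UCL = X̄̄ + A₂·R̄ = 198.5143 + 0.729 × 13.2143 = 208.1475

208.15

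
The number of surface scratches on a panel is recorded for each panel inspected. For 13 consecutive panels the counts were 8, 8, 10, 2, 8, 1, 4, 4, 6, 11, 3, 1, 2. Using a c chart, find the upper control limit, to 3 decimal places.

c̄ = (8 + 8 + 10 + 2 + 8 + 1 + 4 + 4 + 6 + 11 + 3 + 1 + 2) / 13 = 68 / 13 = 5.2308
UCL = c̄ + 3√c̄ = 5.2308 + 3 × √5.2308 = 5.2308 + 3 × 2.2871 = 12.0920

12.092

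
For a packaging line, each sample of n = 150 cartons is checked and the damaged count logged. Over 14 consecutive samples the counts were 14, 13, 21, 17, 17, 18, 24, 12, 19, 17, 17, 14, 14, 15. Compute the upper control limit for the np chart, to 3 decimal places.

28.090

p̄ = Σdᵢ / (k·n) = 232 / (14 × 150) = 0.11048
UCL = np̄ + 3·√(np̄(1−p̄)) = 16.5714 + 3 × √(16.5714×0.88952) = 16.5714 + 3 × 3.8394 = 28.0895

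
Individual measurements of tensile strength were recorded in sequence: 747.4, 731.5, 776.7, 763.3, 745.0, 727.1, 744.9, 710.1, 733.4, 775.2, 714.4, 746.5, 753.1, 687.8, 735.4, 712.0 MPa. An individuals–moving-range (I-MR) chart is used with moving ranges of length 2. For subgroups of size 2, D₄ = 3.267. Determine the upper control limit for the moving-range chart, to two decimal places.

Moving ranges: 15.9, 45.2, 13.4, 18.3, 17.9, 17.8, 34.8, 23.3, 41.8, 60.8, 32.1, 6.6, 65.3, 47.6, 23.4; M̄R̄ = 464.2000 / 15 = 30.9467
UCL_MR = D₄·M̄R̄ = 3.267 × 30.9467 = 101.1028

101.10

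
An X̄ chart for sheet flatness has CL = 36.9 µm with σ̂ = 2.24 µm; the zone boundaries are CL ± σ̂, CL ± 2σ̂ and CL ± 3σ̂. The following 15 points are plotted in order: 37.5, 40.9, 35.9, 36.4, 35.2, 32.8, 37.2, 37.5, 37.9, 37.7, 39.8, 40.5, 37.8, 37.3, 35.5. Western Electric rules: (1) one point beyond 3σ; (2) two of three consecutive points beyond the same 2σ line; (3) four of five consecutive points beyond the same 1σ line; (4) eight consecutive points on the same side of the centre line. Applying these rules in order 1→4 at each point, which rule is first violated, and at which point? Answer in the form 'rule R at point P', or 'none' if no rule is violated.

Zone of each point (C = within 1σ̂, B = 1σ̂–2σ̂, A = 2σ̂–3σ̂, * = beyond 3σ̂; sign = side of CL): 1:+C, 2:+B, 3:-C, 4:-C, 5:-C, 6:-B, 7:+C, 8:+C, 9:+C, 10:+C, 11:+B, 12:+B, 13:+C, 14:+C, 15:-C
Rule 4 (eight consecutive points on the same side of the centre line) is satisfied at point 14.

rule 4 at point 14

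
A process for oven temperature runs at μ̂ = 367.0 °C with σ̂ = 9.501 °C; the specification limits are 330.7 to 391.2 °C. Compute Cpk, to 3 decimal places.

0.849

Cpu = (USL − μ̂) / (3σ̂) = (391.2 − 367.0) / (3 × 9.501) = 0.8490; Cpl = (μ̂ − LSL) / (3σ̂) = (367.0 − 330.7) / (3 × 9.501) = 1.2736; Cpk = min(Cpu, Cpl) = 0.8490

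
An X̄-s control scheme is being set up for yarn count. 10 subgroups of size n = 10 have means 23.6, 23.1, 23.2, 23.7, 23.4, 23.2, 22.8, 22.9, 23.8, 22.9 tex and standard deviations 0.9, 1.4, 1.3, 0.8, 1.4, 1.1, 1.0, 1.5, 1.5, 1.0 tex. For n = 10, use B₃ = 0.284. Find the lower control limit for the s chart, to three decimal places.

s̄ = (0.9 + 1.4 + 1.3 + 0.8 + 1.4 + 1.1 + 1.0 + 1.5 + 1.5 + 1.0) / 10 = 1.1900
LCL_s = B₃·s̄ = 0.284 × 1.1900 = 0.3380

0.338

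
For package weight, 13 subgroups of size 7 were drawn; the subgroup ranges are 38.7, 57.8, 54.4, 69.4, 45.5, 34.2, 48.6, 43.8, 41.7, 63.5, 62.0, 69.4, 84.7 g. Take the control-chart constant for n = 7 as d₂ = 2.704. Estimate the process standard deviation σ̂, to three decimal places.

20.303

R̄ = (38.7 + 57.8 + 54.4 + 69.4 + 45.5 + 34.2 + 48.6 + 43.8 + 41.7 + 63.5 + 62.0 + 69.4 + 84.7) / 13 = 54.9000
σ̂ = R̄ / d₂ = 54.9000 / 2.704 = 20.3033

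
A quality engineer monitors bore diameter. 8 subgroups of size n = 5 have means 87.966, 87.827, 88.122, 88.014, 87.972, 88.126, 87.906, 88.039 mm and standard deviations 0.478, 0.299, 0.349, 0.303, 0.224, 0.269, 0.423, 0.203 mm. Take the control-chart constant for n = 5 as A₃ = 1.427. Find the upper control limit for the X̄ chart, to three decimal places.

X̄̄ = (87.966 + 87.827 + 88.122 + 88.014 + 87.972 + 88.126 + 87.906 + 88.039) / 8 = 87.9965
s̄ = (0.478 + 0.299 + 0.349 + 0.303 + 0.224 + 0.269 + 0.423 + 0.203) / 8 = 0.3185
UCL = X̄̄ + A₃·s̄ = 87.9965 + 1.427 × 0.3185 = 88.4510

88.451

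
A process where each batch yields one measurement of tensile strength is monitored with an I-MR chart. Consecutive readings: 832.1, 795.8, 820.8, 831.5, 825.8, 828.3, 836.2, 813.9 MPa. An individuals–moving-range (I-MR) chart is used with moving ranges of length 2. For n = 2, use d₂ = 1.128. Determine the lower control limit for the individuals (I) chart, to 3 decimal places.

781.105

X̄ = (832.1 + 795.8 + 820.8 + 831.5 + 825.8 + 828.3 + 836.2 + 813.9) / 8 = 823.0500
Moving ranges: 36.3, 25.0, 10.7, 5.7, 2.5, 7.9, 22.3; M̄R̄ = 110.4000 / 7 = 15.7714
LCL = X̄ − 3·M̄R̄/d₂ = 823.0500 − 3 × 15.7714 / 1.128 = 781.1047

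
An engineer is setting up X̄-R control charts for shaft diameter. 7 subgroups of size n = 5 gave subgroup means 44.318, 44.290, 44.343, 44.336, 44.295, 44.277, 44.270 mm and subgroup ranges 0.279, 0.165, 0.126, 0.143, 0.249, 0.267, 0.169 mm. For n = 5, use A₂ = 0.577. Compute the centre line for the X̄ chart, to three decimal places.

44.304

X̄̄ = (44.318 + 44.290 + 44.343 + 44.336 + 44.295 + 44.277 + 44.270) / 7 = 310.1290 / 7 = 44.3041
CL = X̄̄ = 44.3041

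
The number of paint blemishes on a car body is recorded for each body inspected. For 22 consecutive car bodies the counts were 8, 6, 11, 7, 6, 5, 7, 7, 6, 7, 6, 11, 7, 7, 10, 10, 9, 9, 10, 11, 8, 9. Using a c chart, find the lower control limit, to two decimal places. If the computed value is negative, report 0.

0.00

c̄ = (8 + 6 + 11 + 7 + 6 + 5 + 7 + 7 + 6 + 7 + 6 + 11 + 7 + 7 + 10 + 10 + 9 + 9 + 10 + 11 + 8 + 9) / 22 = 177 / 22 = 8.0455
LCL = c̄ − 3√c̄ = 8.0455 − 3 × 2.8365 = -0.4639 → 0 (cannot be negative)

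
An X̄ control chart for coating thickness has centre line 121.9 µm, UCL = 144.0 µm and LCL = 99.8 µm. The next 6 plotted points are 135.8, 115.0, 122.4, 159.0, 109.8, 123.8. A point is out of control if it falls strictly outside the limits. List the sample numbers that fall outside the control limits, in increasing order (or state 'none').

Compare each point to [99.8, 144.0]: sample 4 = 159.0 > UCL.

4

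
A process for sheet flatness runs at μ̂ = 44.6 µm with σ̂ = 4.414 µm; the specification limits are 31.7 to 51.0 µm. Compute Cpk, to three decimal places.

Cpu = (USL − μ̂) / (3σ̂) = (51.0 − 44.6) / (3 × 4.414) = 0.4833; Cpl = (μ̂ − LSL) / (3σ̂) = (44.6 − 31.7) / (3 × 4.414) = 0.9742; Cpk = min(Cpu, Cpl) = 0.4833

0.483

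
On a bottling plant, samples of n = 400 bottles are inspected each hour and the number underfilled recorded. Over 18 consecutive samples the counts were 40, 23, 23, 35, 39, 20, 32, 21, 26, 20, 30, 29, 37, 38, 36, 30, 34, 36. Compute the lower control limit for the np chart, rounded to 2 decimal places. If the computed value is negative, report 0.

14.58

p̄ = Σdᵢ / (k·n) = 549 / (18 × 400) = 0.07625
LCL = np̄ − 3·√(np̄(1−p̄)) = 30.5000 − 3 × 5.3080 = 14.5761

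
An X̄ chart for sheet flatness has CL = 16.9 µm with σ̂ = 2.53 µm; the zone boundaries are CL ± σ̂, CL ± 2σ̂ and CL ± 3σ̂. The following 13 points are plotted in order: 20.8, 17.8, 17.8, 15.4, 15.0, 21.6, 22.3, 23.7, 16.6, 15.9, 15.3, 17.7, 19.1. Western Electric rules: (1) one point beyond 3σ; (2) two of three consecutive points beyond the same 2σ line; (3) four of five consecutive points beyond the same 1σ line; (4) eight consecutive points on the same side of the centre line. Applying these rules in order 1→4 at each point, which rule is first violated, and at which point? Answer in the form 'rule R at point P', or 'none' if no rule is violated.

rule 2 at point 8

Zone of each point (C = within 1σ̂, B = 1σ̂–2σ̂, A = 2σ̂–3σ̂, * = beyond 3σ̂; sign = side of CL): 1:+B, 2:+C, 3:+C, 4:-C, 5:-C, 6:+B, 7:+A, 8:+A, 9:-C, 10:-C, 11:-C, 12:+C, 13:+C
Rule 2 (two of three consecutive points beyond the same 2σ limit) is satisfied at point 8.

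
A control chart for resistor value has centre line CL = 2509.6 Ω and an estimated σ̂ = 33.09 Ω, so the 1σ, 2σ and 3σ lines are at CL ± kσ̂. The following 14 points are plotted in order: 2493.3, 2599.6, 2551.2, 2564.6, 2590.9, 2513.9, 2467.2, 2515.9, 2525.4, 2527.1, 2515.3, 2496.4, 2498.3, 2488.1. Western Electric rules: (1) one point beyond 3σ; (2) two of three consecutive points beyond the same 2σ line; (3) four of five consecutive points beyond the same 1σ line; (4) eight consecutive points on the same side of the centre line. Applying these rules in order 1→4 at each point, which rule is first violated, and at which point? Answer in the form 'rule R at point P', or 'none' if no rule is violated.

Zone of each point (C = within 1σ̂, B = 1σ̂–2σ̂, A = 2σ̂–3σ̂, * = beyond 3σ̂; sign = side of CL): 1:-C, 2:+A, 3:+B, 4:+B, 5:+A, 6:+C, 7:-B, 8:+C, 9:+C, 10:+C, 11:+C, 12:-C, 13:-C, 14:-C
Rule 3 (four of five consecutive points beyond the same 1σ limit) is satisfied at point 5.

rule 3 at point 5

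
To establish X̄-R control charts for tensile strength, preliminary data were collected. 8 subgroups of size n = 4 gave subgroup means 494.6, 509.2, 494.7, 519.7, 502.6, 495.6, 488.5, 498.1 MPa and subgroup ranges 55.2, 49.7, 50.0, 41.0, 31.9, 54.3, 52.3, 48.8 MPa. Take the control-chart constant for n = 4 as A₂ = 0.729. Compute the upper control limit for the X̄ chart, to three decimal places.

X̄̄ = (494.6 + 509.2 + 494.7 + 519.7 + 502.6 + 495.6 + 488.5 + 498.1) / 8 = 4003.0000 / 8 = 500.3750
R̄ = (55.2 + 49.7 + 50.0 + 41.0 + 31.9 + 54.3 + 52.3 + 48.8) / 8 = 383.2000 / 8 = 47.9000
UCL = X̄̄ + A₂·R̄ = 500.3750 + 0.729 × 47.9000 = 535.2941

535.294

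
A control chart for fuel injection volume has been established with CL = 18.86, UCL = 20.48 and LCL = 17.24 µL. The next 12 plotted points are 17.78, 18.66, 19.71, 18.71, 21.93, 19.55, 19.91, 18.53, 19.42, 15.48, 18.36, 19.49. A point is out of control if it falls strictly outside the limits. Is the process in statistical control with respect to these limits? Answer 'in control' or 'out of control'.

out of control

Compare each point to [17.24, 20.48]: sample 5 = 21.93 > UCL; sample 10 = 15.48 < LCL.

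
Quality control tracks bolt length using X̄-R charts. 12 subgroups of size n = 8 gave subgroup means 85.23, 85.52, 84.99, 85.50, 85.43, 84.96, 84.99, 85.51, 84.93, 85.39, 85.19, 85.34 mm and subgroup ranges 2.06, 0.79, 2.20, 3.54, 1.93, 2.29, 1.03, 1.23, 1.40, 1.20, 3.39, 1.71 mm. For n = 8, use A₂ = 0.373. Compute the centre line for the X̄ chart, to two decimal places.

X̄̄ = (85.23 + 85.52 + 84.99 + 85.50 + 85.43 + 84.96 + 84.99 + 85.51 + 84.93 + 85.39 + 85.19 + 85.34) / 12 = 1022.9800 / 12 = 85.2483
CL = X̄̄ = 85.2483

85.25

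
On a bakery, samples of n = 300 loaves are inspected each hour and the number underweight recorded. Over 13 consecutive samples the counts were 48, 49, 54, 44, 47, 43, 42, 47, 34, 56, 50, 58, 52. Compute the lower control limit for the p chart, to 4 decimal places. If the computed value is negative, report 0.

0.0965

p̄ = Σdᵢ / (k·n) = 624 / (13 × 300) = 0.16000
LCL = p̄ − 3·√(p̄(1−p̄)/n) = 0.16000 − 3 × 0.02117 = 0.09650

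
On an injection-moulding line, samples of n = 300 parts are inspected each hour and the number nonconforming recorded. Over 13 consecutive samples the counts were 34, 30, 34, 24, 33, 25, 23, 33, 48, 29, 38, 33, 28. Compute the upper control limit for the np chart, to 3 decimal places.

47.664

p̄ = Σdᵢ / (k·n) = 412 / (13 × 300) = 0.10564
UCL = np̄ + 3·√(np̄(1−p̄)) = 31.6923 + 3 × √(31.6923×0.89436) = 31.6923 + 3 × 5.3239 = 47.6641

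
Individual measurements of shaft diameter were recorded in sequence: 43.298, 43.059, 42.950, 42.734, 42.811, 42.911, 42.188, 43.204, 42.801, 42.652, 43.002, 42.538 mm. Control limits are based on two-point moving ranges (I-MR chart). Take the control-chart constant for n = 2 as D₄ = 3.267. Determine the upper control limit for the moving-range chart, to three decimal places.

1.142

Moving ranges: 0.239, 0.109, 0.216, 0.077, 0.100, 0.723, 1.016, 0.403, 0.149, 0.350, 0.464; M̄R̄ = 3.8460 / 11 = 0.3496
UCL_MR = D₄·M̄R̄ = 3.267 × 0.3496 = 1.1423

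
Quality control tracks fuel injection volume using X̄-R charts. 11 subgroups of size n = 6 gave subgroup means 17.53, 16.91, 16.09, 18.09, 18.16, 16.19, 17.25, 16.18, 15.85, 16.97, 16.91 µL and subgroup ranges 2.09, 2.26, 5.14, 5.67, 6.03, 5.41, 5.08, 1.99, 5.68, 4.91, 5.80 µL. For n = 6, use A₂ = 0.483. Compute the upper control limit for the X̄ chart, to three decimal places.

X̄̄ = (17.53 + 16.91 + 16.09 + 18.09 + 18.16 + 16.19 + 17.25 + 16.18 + 15.85 + 16.97 + 16.91) / 11 = 186.1300 / 11 = 16.9209
R̄ = (2.09 + 2.26 + 5.14 + 5.67 + 6.03 + 5.41 + 5.08 + 1.99 + 5.68 + 4.91 + 5.80) / 11 = 50.0600 / 11 = 4.5509
UCL = X̄̄ + A₂·R̄ = 16.9209 + 0.483 × 4.5509 = 19.1190

19.119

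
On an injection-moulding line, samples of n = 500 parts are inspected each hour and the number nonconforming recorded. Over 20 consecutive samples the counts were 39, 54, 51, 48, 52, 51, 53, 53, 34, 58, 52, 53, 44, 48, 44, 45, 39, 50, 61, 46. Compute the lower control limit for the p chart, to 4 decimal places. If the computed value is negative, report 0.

p̄ = Σdᵢ / (k·n) = 975 / (20 × 500) = 0.09750
LCL = p̄ − 3·√(p̄(1−p̄)/n) = 0.09750 − 3 × 0.01327 = 0.05770

0.0577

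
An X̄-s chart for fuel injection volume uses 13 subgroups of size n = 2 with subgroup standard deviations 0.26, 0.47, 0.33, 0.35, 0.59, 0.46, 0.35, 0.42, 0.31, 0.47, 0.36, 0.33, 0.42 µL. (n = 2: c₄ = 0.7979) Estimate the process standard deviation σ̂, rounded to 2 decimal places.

0.49

s̄ = (0.26 + 0.47 + 0.33 + 0.35 + 0.59 + 0.46 + 0.35 + 0.42 + 0.31 + 0.47 + 0.36 + 0.33 + 0.42) / 13 = 0.3938
σ̂ = s̄ / c₄ = 0.3938 / 0.7979 = 0.4936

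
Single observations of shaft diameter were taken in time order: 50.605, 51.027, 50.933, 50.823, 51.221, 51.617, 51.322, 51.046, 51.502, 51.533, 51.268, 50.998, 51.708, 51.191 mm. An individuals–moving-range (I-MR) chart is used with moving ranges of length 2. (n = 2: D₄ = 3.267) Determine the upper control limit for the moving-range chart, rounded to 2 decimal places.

1.07

Moving ranges: 0.422, 0.094, 0.110, 0.398, 0.396, 0.295, 0.276, 0.456, 0.031, 0.265, 0.270, 0.710, 0.517; M̄R̄ = 4.2400 / 13 = 0.3262
UCL_MR = D₄·M̄R̄ = 3.267 × 0.3262 = 1.0655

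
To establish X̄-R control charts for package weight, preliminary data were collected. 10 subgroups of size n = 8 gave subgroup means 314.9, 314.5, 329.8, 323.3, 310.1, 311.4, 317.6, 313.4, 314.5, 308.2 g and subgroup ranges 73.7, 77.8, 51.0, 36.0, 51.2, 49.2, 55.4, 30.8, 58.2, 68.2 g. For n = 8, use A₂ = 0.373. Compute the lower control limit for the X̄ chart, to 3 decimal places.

295.199

X̄̄ = (314.9 + 314.5 + 329.8 + 323.3 + 310.1 + 311.4 + 317.6 + 313.4 + 314.5 + 308.2) / 10 = 3157.7000 / 10 = 315.7700
R̄ = (73.7 + 77.8 + 51.0 + 36.0 + 51.2 + 49.2 + 55.4 + 30.8 + 58.2 + 68.2) / 10 = 551.5000 / 10 = 55.1500
LCL = X̄̄ − A₂·R̄ = 315.7700 − 0.373 × 55.1500 = 295.1990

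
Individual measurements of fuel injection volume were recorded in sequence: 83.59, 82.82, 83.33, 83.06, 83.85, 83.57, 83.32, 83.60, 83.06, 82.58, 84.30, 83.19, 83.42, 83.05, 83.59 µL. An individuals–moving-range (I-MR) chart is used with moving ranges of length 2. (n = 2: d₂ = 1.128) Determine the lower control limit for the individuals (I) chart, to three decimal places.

X̄ = (83.59 + 82.82 + 83.33 + 83.06 + 83.85 + 83.57 + 83.32 + 83.60 + 83.06 + 82.58 + 84.30 + 83.19 + 83.42 + 83.05 + 83.59) / 15 = 83.3553
Moving ranges: 0.77, 0.51, 0.27, 0.79, 0.28, 0.25, 0.28, 0.54, 0.48, 1.72, 1.11, 0.23, 0.37, 0.54; M̄R̄ = 8.1400 / 14 = 0.5814
LCL = X̄ − 3·M̄R̄/d₂ = 83.3553 − 3 × 0.5814 / 1.128 = 81.8090

81.809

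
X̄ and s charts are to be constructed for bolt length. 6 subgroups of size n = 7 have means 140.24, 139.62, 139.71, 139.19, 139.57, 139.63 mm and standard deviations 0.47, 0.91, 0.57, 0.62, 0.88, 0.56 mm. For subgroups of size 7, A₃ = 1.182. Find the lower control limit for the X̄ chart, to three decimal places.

138.870

X̄̄ = (140.24 + 139.62 + 139.71 + 139.19 + 139.57 + 139.63) / 6 = 139.6600
s̄ = (0.47 + 0.91 + 0.57 + 0.62 + 0.88 + 0.56) / 6 = 0.6683
LCL = X̄̄ − A₃·s̄ = 139.6600 − 1.182 × 0.6683 = 138.8700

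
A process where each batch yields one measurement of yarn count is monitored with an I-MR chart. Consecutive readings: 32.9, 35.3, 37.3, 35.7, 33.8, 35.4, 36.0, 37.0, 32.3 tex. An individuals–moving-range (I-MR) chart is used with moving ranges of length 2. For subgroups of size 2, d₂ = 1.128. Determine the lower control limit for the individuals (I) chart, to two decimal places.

X̄ = (32.9 + 35.3 + 37.3 + 35.7 + 33.8 + 35.4 + 36.0 + 37.0 + 32.3) / 9 = 35.0778
Moving ranges: 2.4, 2.0, 1.6, 1.9, 1.6, 0.6, 1.0, 4.7; M̄R̄ = 15.8000 / 8 = 1.9750
LCL = X̄ − 3·M̄R̄/d₂ = 35.0778 − 3 × 1.9750 / 1.128 = 29.8251

29.83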